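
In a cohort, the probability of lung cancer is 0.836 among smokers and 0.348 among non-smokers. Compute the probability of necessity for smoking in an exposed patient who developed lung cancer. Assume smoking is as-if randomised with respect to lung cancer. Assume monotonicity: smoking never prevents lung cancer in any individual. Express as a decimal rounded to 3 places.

Let p₁ = 0.836, p₀ = 0.348.
Under exogeneity and monotonicity, PN = (p₁ − p₀) / p₁.
PN = (0.836 − 0.348) / 0.836 = 0.488 / 0.836 ≈ 0.5837

PN ≈ 0.584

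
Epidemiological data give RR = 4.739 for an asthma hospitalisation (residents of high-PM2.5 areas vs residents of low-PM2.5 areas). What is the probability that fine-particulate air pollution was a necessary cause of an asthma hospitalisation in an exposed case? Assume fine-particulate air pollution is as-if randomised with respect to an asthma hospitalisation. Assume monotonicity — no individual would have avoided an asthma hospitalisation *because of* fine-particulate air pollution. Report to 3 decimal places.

Under exogeneity and monotonicity, PN = (RR − 1) / RR = 1 − 1/RR.
PN = (4.739 − 1) / 4.739 = 3.739 / 4.739 ≈ 0.7890

PN ≈ 0.789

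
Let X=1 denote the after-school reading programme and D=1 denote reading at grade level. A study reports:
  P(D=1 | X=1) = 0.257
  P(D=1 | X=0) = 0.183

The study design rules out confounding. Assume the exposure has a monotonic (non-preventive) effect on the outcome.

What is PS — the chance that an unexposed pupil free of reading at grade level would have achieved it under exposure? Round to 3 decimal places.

Let p₁ = 0.257, p₀ = 0.183.
Under exogeneity and monotonicity, PS = (p₁ − p₀) / (1 − p₀).
PS = (0.257 − 0.183) / (1 − 0.183) = 0.074 / 0.817 ≈ 0.0906

PS ≈ 0.091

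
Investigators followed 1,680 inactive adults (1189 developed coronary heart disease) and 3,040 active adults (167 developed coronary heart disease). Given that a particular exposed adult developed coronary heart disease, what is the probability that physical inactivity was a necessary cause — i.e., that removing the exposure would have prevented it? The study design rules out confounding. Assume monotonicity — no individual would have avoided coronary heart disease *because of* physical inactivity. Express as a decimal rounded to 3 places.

p₁ = P(outcome | exposed) = 1189/1680 = 0.70774
p₀ = P(outcome | unexposed) = 167/3040 = 0.054934
Under exogeneity and monotonicity, PN = (p₁ − p₀) / p₁.
PN = (0.70774 − 0.054934) / 0.70774 = 0.6528 / 0.70774 ≈ 0.9224

PN ≈ 0.922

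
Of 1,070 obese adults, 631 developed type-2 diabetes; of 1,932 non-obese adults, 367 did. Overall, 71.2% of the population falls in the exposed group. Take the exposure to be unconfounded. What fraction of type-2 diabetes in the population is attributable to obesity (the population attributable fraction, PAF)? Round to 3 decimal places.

PAF ≈ 0.600

p₁ = P(outcome | exposed) = 631/1070 = 0.58972
p₀ = P(outcome | unexposed) = 367/1932 = 0.18996
Overall risk P(Y=1) = π·p₁ + (1−π)·p₀ = 0.712×0.58972 + 0.288×0.18996 = 0.47459.
Under exogeneity, PAF = [P(Y=1) − p₀] / P(Y=1).
PAF = (0.47459 − 0.18996) / 0.47459 ≈ 0.5997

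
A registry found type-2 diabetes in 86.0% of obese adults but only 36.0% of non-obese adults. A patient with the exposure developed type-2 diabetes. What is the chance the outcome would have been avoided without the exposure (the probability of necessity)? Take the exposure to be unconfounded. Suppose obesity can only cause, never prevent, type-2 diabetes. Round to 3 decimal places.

PN ≈ 0.581

p₁ = 0.86, p₀ = 0.36.
Under exogeneity and monotonicity, PN = (p₁ − p₀) / p₁.
PN = (0.86 − 0.36) / 0.86 = 0.5 / 0.86 ≈ 0.5814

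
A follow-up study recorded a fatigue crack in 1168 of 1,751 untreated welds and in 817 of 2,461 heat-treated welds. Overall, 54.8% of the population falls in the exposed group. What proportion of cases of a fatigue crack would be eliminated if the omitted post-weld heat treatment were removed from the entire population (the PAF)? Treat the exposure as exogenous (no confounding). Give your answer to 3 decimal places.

PAF ≈ 0.356

p₁ = P(outcome | exposed) = 1168/1751 = 0.66705
p₀ = P(outcome | unexposed) = 817/2461 = 0.33198
Overall risk P(Y=1) = π·p₁ + (1−π)·p₀ = 0.548×0.66705 + 0.452×0.33198 = 0.5156.
Under exogeneity, PAF = [P(Y=1) − p₀] / P(Y=1).
PAF = (0.5156 − 0.33198) / 0.5156 ≈ 0.3561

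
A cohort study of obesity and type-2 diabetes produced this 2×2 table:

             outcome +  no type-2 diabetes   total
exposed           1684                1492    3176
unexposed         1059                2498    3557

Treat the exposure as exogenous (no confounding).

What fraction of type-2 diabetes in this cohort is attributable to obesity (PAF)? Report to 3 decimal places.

PAF ≈ 0.269

p₁ = P(outcome | exposed) = 1684/3176 = 0.53023
p₀ = P(outcome | unexposed) = 1059/3557 = 0.29772
Exposure prevalence π = 3176/6733 = 0.47171; overall risk P(Y=1) = 0.4074.
Under exogeneity, PAF = [P(Y=1) − p₀]/P(Y=1).
PAF = (0.4074 − 0.29772) / 0.4074 ≈ 0.2692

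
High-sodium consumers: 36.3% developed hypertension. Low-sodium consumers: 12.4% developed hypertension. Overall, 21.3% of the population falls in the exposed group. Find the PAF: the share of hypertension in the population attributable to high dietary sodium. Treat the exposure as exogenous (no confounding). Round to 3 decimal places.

PAF ≈ 0.291

p₁ = 0.363, p₀ = 0.124.
Overall risk P(Y=1) = π·p₁ + (1−π)·p₀ = 0.213×0.363 + 0.787×0.124 = 0.17491.
Under exogeneity, PAF = [P(Y=1) − p₀] / P(Y=1).
PAF = (0.17491 − 0.124) / 0.17491 ≈ 0.2911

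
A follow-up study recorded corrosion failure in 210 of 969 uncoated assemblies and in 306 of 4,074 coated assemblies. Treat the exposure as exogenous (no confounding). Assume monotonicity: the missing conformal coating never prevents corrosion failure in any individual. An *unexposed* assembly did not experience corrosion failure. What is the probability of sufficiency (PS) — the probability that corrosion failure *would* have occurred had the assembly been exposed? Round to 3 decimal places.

PS ≈ 0.153

p₁ = P(outcome | exposed) = 210/969 = 0.21672
p₀ = P(outcome | unexposed) = 306/4074 = 0.07511
Under exogeneity and monotonicity, PS = (p₁ − p₀) / (1 − p₀).
PS = (0.21672 − 0.07511) / (1 − 0.07511) = 0.14161 / 0.92489 ≈ 0.1531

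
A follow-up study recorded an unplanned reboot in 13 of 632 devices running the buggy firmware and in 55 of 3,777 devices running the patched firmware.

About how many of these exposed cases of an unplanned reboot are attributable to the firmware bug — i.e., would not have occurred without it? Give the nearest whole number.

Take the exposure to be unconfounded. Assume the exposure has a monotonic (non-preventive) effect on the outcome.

about 4 cases

p₁ = P(outcome | exposed) = 13/632 = 0.02057
p₀ = P(outcome | unexposed) = 55/3777 = 0.014562
PN = (p₁ − p₀)/p₁ = (0.02057 − 0.014562) / 0.02057 ≈ 0.29207.
Attributable cases ≈ PN × (exposed cases) = 0.29207 × 13 ≈ 3.80.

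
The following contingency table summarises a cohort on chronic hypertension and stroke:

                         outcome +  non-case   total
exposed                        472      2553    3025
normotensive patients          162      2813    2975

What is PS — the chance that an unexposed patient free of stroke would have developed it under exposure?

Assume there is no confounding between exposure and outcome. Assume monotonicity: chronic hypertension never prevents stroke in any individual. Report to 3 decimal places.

p₁ = P(outcome | exposed) = 472/3025 = 0.15603
p₀ = P(outcome | unexposed) = 162/2975 = 0.054454
Under exogeneity and monotonicity, PS = (p₁ − p₀)/(1 − p₀).
PS = (0.15603 − 0.054454) / 0.94555 ≈ 0.1074

PS ≈ 0.107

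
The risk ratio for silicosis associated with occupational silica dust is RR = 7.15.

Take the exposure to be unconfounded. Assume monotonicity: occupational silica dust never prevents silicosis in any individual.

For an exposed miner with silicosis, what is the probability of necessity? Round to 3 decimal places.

Under exogeneity and monotonicity, PN = (RR − 1) / RR = 1 − 1/RR.
PN = (7.15 − 1) / 7.15 = 6.15 / 7.15 ≈ 0.8601

PN ≈ 0.860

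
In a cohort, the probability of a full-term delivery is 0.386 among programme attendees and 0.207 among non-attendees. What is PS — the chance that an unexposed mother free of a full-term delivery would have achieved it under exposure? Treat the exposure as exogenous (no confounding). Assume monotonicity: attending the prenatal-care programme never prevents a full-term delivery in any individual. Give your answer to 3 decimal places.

PS ≈ 0.226

Let p₁ = 0.386, p₀ = 0.207.
Under exogeneity and monotonicity, PS = (p₁ − p₀) / (1 − p₀).
PS = (0.386 − 0.207) / (1 − 0.207) = 0.179 / 0.793 ≈ 0.2257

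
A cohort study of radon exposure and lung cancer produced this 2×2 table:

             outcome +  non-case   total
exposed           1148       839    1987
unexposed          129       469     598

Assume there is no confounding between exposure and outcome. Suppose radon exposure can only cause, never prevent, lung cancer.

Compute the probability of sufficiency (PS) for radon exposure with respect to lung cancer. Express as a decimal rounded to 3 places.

p₁ = P(outcome | exposed) = 1148/1987 = 0.57776
p₀ = P(outcome | unexposed) = 129/598 = 0.21572
Under exogeneity and monotonicity, PS = (p₁ − p₀) / (1 − p₀).
PS = (0.57776 − 0.21572) / (1 − 0.21572) = 0.36204 / 0.78428 ≈ 0.4616

PS ≈ 0.462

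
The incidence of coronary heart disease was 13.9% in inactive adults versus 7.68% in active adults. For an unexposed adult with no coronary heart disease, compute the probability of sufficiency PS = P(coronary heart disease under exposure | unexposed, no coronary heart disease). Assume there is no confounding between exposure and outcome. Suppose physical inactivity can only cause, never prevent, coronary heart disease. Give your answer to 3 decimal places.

p₁ = 0.139, p₀ = 0.0768.
Under exogeneity and monotonicity, PS = (p₁ − p₀) / (1 − p₀).
PS = (0.139 − 0.0768) / (1 − 0.0768) = 0.0622 / 0.9232 ≈ 0.0674

PS ≈ 0.067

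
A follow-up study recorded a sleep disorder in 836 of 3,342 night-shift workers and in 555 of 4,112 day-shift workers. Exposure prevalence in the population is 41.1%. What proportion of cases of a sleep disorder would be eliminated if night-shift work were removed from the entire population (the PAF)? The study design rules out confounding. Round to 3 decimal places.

p₁ = P(outcome | exposed) = 836/3342 = 0.25015
p₀ = P(outcome | unexposed) = 555/4112 = 0.13497
Overall risk P(Y=1) = π·p₁ + (1−π)·p₀ = 0.411×0.25015 + 0.589×0.13497 = 0.18231.
Under exogeneity, PAF = [P(Y=1) − p₀] / P(Y=1).
PAF = (0.18231 − 0.13497) / 0.18231 ≈ 0.2597

PAF ≈ 0.260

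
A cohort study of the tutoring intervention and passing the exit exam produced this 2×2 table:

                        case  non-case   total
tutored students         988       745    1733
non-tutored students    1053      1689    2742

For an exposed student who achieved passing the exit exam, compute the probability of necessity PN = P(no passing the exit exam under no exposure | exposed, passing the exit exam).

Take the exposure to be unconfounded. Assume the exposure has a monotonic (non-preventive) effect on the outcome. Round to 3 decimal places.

PN ≈ 0.326

p₁ = P(outcome | exposed) = 988/1733 = 0.57011
p₀ = P(outcome | unexposed) = 1053/2742 = 0.38403
Under exogeneity and monotonicity, PN = (p₁ − p₀) / p₁.
PN = (0.57011 − 0.38403) / 0.57011 = 0.18608 / 0.57011 ≈ 0.3264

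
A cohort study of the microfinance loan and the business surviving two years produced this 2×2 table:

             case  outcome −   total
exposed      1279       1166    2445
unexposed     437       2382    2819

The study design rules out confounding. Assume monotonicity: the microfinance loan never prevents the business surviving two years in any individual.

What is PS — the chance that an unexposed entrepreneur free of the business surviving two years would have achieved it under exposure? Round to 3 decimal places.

p₁ = P(outcome | exposed) = 1279/2445 = 0.52311
p₀ = P(outcome | unexposed) = 437/2819 = 0.15502
Under exogeneity and monotonicity, PS = (p₁ − p₀)/(1 − p₀).
PS = (0.52311 − 0.15502) / 0.84498 ≈ 0.4356

PS ≈ 0.436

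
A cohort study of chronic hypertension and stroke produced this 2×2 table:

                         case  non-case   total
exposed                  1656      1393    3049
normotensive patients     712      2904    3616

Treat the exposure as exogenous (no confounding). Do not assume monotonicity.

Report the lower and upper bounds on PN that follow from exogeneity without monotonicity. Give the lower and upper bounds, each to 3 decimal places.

p₁ = P(outcome | exposed) = 1656/3049 = 0.54313
p₀ = P(outcome | unexposed) = 712/3616 = 0.1969
Under exogeneity alone the bounds on PN are max{0,(p₁−p₀)/p₁} ≤ PN ≤ min{1,(1−p₀)/p₁}.
  lower = (p₁ − p₀)/p₁ = 0.34623 / 0.54313 ≈ 0.6375
  upper = min{1, (1 − p₀)/p₁} = 0.8031 / 0.54313 ≈ 1.4786 → capped at 1

0.637 ≤ PN ≤ 1.000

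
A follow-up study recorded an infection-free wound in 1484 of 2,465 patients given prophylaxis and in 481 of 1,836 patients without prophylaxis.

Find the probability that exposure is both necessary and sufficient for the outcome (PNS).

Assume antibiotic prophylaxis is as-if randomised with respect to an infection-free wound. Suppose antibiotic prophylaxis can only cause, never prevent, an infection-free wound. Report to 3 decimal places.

p₁ = P(outcome | exposed) = 1484/2465 = 0.60203
p₀ = P(outcome | unexposed) = 481/1836 = 0.26198
Under exogeneity and monotonicity, PNS = p₁ − p₀.
PNS = 0.60203 − 0.26198 = 0.34005

PNS ≈ 0.340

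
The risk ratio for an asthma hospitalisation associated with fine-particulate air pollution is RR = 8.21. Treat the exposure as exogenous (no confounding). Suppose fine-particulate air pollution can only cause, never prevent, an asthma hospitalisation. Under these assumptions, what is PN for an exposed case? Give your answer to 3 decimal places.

PN ≈ 0.878

Under exogeneity and monotonicity, PN = (RR − 1) / RR = 1 − 1/RR.
PN = (8.21 − 1) / 8.21 = 7.21 / 8.21 ≈ 0.8782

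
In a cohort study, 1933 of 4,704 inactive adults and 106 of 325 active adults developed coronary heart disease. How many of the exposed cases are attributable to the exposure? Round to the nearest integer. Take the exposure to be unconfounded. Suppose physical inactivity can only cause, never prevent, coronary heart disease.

about 399 cases

p₁ = P(outcome | exposed) = 1933/4704 = 0.41093
p₀ = P(outcome | unexposed) = 106/325 = 0.32615
PN = (p₁ − p₀)/p₁ = (0.41093 − 0.32615) / 0.41093 ≈ 0.20630.
Attributable cases ≈ PN × (exposed cases) = 0.20630 × 1933 ≈ 398.77.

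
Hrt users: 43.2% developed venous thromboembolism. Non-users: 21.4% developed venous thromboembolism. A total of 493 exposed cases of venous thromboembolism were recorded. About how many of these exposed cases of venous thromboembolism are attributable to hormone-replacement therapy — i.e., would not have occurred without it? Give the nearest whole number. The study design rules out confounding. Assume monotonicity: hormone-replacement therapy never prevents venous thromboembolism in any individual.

about 249 cases

p₁ = 0.432, p₀ = 0.214.
PN = (p₁ − p₀)/p₁ = (0.432 − 0.214) / 0.432 ≈ 0.50463.
Attributable cases ≈ PN × (exposed cases) = 0.50463 × 493 ≈ 248.78.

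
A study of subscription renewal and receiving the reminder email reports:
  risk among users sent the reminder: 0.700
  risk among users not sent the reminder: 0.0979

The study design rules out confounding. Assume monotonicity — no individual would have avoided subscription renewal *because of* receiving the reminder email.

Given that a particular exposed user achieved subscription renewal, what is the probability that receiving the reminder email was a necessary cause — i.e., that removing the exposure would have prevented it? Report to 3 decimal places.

PN ≈ 0.860

Let p₁ = 0.7, p₀ = 0.0979.
Under exogeneity and monotonicity, PN = (p₁ − p₀) / p₁.
PN = (0.7 − 0.0979) / 0.7 = 0.6021 / 0.7 ≈ 0.8601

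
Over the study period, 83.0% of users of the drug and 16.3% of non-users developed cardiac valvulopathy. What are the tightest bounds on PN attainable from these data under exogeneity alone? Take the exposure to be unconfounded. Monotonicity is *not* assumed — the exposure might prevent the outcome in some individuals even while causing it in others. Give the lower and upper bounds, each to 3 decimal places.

p₁ = 0.83, p₀ = 0.163.
Under exogeneity alone the bounds on PN are max{0,(p₁−p₀)/p₁} ≤ PN ≤ min{1,(1−p₀)/p₁}.
  lower = (p₁ − p₀)/p₁ = 0.667 / 0.83 ≈ 0.8036
  upper = min{1, (1 − p₀)/p₁} = 0.837 / 0.83 ≈ 1.0084 → capped at 1

0.804 ≤ PN ≤ 1.000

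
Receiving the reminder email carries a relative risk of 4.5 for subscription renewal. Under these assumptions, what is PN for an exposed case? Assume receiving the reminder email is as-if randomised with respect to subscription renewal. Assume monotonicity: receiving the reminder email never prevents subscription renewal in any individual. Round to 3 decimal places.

PN ≈ 0.778

Under exogeneity and monotonicity, PN = (RR − 1) / RR = 1 − 1/RR.
PN = (4.5 − 1) / 4.5 = 3.5 / 4.5 ≈ 0.7778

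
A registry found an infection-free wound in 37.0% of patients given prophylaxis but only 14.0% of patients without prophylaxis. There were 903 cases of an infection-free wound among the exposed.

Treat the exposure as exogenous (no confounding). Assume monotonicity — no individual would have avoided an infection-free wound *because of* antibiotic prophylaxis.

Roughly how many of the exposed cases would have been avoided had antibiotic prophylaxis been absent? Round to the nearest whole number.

p₁ = 0.37, p₀ = 0.14.
PN = (p₁ − p₀)/p₁ = (0.37 − 0.14) / 0.37 ≈ 0.62162.
Attributable cases ≈ PN × (exposed cases) = 0.62162 × 903 ≈ 561.32.

about 561 cases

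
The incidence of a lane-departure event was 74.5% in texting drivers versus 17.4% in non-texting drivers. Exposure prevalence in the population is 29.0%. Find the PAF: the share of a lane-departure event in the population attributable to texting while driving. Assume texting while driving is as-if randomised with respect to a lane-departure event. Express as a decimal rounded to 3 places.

PAF ≈ 0.488

p₁ = 0.745, p₀ = 0.174.
Overall risk P(Y=1) = π·p₁ + (1−π)·p₀ = 0.29×0.745 + 0.71×0.174 = 0.33959.
Under exogeneity, PAF = [P(Y=1) − p₀] / P(Y=1).
PAF = (0.33959 − 0.174) / 0.33959 ≈ 0.4876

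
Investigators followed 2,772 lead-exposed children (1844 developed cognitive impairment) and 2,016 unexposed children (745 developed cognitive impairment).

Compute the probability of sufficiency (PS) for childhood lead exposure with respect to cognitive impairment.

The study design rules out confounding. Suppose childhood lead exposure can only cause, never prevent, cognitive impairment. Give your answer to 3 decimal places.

p₁ = P(outcome | exposed) = 1844/2772 = 0.66522
p₀ = P(outcome | unexposed) = 745/2016 = 0.36954
Under exogeneity and monotonicity, PS = (p₁ − p₀) / (1 − p₀).
PS = (0.66522 − 0.36954) / (1 − 0.36954) = 0.29568 / 0.63046 ≈ 0.4690

PS ≈ 0.469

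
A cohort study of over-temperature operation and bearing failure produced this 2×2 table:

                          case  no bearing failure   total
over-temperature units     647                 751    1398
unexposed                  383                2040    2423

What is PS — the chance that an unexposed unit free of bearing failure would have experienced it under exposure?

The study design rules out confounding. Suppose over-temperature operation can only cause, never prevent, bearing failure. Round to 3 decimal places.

p₁ = P(outcome | exposed) = 647/1398 = 0.4628
p₀ = P(outcome | unexposed) = 383/2423 = 0.15807
Under exogeneity and monotonicity, PS = (p₁ − p₀) / (1 − p₀).
PS = (0.4628 − 0.15807) / (1 − 0.15807) = 0.30474 / 0.84193 ≈ 0.3619

PS ≈ 0.362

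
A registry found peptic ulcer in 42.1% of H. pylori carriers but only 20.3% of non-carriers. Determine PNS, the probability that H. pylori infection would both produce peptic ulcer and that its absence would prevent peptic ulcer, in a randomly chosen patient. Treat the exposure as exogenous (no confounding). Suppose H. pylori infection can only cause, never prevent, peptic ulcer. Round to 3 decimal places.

p₁ = 0.421, p₀ = 0.203.
Under exogeneity and monotonicity, PNS = p₁ − p₀.
PNS = 0.421 − 0.203 = 0.218

PNS ≈ 0.218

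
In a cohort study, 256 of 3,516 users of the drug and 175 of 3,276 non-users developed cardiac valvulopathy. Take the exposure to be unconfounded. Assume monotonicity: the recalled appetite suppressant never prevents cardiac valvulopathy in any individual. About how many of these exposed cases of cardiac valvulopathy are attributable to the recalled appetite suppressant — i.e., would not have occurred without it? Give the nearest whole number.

about 68 cases

p₁ = P(outcome | exposed) = 256/3516 = 0.07281
p₀ = P(outcome | unexposed) = 175/3276 = 0.053419
PN = (p₁ − p₀)/p₁ = (0.07281 − 0.053419) / 0.07281 ≈ 0.26633.
Attributable cases ≈ PN × (exposed cases) = 0.26633 × 256 ≈ 68.18.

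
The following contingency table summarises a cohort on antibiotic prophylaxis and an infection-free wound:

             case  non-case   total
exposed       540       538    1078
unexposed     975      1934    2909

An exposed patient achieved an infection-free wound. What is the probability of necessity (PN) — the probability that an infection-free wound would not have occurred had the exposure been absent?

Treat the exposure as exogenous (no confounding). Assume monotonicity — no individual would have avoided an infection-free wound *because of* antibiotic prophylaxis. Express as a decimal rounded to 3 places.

p₁ = P(outcome | exposed) = 540/1078 = 0.50093
p₀ = P(outcome | unexposed) = 975/2909 = 0.33517
Under exogeneity and monotonicity, PN = (p₁ − p₀)/p₁.
PN = (0.50093 − 0.33517) / 0.50093 ≈ 0.3309

PN ≈ 0.331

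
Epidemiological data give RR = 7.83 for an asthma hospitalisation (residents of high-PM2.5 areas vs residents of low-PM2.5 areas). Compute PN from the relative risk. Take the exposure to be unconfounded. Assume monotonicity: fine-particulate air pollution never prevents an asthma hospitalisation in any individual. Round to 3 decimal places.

PN ≈ 0.872

Under exogeneity and monotonicity, PN = (RR − 1) / RR = 1 − 1/RR.
PN = (7.83 − 1) / 7.83 = 6.83 / 7.83 ≈ 0.8723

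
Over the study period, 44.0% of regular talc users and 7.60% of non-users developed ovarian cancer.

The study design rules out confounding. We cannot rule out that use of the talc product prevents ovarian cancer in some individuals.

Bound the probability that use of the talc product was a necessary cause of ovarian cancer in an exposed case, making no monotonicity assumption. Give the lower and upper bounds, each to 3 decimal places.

0.827 ≤ PN ≤ 1.000

p₁ = 0.44, p₀ = 0.076.
Under exogeneity alone the bounds on PN are max{0,(p₁−p₀)/p₁} ≤ PN ≤ min{1,(1−p₀)/p₁}.
  lower = (p₁ − p₀)/p₁ = 0.364 / 0.44 ≈ 0.8273
  upper = min{1, (1 − p₀)/p₁} = 0.924 / 0.44 ≈ 2.1000 → capped at 1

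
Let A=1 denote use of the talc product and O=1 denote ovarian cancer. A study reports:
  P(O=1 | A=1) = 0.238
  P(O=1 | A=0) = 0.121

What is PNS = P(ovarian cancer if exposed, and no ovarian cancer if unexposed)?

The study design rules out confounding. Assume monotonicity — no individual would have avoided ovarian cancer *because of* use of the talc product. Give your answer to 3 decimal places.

Let p₁ = 0.238, p₀ = 0.121.
Under exogeneity and monotonicity, PNS = p₁ − p₀.
PNS = 0.238 − 0.121 = 0.117

PNS ≈ 0.117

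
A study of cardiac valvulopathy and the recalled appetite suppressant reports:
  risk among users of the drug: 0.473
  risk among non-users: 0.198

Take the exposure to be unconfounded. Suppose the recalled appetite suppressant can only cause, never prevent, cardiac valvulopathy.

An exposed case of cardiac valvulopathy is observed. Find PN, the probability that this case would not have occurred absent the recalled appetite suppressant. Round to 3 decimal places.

Let p₁ = 0.473, p₀ = 0.198.
Under exogeneity and monotonicity, PN = (p₁ − p₀) / p₁.
PN = (0.473 − 0.198) / 0.473 = 0.275 / 0.473 ≈ 0.5814

PN ≈ 0.581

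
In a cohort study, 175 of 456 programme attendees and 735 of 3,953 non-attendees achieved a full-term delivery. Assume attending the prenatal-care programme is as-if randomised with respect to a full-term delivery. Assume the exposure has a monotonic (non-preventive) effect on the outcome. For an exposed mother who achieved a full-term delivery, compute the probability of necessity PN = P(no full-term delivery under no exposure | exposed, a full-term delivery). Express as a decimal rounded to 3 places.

PN ≈ 0.516

p₁ = P(outcome | exposed) = 175/456 = 0.38377
p₀ = P(outcome | unexposed) = 735/3953 = 0.18593
Under exogeneity and monotonicity, PN = (p₁ − p₀) / p₁.
PN = (0.38377 − 0.18593) / 0.38377 = 0.19784 / 0.38377 ≈ 0.5155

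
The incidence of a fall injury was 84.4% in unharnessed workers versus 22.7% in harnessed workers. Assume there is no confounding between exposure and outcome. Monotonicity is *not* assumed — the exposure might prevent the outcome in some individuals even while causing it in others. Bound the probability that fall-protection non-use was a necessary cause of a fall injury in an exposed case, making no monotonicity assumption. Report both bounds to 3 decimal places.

p₁ = 0.844, p₀ = 0.227.
Under exogeneity alone the bounds on PN are max{0,(p₁−p₀)/p₁} ≤ PN ≤ min{1,(1−p₀)/p₁}.
  lower = (p₁ − p₀)/p₁ = 0.617 / 0.844 ≈ 0.7310
  upper = min{1, (1 − p₀)/p₁} = 0.773 / 0.844 ≈ 0.9159

0.731 ≤ PN ≤ 0.916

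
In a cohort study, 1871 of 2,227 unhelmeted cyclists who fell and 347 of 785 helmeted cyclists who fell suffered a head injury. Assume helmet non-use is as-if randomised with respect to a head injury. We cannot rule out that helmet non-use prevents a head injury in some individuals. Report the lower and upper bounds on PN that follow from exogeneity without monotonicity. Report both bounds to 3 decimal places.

p₁ = P(outcome | exposed) = 1871/2227 = 0.84014
p₀ = P(outcome | unexposed) = 347/785 = 0.44204
Under exogeneity alone the bounds on PN are max{0,(p₁−p₀)/p₁} ≤ PN ≤ min{1,(1−p₀)/p₁}.
  lower = (p₁ − p₀)/p₁ = 0.39811 / 0.84014 ≈ 0.4739
  upper = min{1, (1 − p₀)/p₁} = 0.55796 / 0.84014 ≈ 0.6641

0.474 ≤ PN ≤ 0.664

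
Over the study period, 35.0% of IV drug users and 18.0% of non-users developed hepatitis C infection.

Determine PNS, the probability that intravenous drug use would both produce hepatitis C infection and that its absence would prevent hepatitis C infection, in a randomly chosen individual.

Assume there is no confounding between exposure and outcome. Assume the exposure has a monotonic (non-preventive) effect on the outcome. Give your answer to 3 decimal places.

p₁ = 0.35, p₀ = 0.18.
Under exogeneity and monotonicity, PNS = p₁ − p₀.
PNS = 0.35 − 0.18 = 0.17

PNS ≈ 0.170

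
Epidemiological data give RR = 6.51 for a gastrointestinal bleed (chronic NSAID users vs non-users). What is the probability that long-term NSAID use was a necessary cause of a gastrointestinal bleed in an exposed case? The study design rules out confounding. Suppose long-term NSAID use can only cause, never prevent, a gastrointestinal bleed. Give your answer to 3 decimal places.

PN ≈ 0.846

Under exogeneity and monotonicity, PN = (RR − 1) / RR = 1 − 1/RR.
PN = (6.51 − 1) / 6.51 = 5.51 / 6.51 ≈ 0.8464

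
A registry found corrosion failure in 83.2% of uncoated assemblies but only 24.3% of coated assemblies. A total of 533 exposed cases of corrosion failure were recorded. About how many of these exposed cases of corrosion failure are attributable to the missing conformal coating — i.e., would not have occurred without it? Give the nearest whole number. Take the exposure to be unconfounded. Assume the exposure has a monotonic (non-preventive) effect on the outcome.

p₁ = 0.832, p₀ = 0.243.
PN = (p₁ − p₀)/p₁ = (0.832 − 0.243) / 0.832 ≈ 0.70793.
Attributable cases ≈ PN × (exposed cases) = 0.70793 × 533 ≈ 377.33.

about 377 cases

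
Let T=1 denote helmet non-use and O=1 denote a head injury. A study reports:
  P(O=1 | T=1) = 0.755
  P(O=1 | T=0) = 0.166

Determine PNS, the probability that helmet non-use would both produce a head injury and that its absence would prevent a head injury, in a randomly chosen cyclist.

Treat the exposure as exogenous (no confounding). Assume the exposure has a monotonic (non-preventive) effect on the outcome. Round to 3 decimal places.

PNS ≈ 0.589

Let p₁ = 0.755, p₀ = 0.166.
Under exogeneity and monotonicity, PNS = p₁ − p₀.
PNS = 0.755 − 0.166 = 0.589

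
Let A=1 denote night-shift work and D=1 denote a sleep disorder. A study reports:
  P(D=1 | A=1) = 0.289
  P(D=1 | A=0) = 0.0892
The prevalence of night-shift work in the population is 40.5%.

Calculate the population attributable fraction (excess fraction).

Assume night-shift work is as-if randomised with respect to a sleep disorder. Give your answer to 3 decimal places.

Let p₁ = 0.289, p₀ = 0.0892.
Overall risk P(Y=1) = π·p₁ + (1−π)·p₀ = 0.405×0.289 + 0.595×0.0892 = 0.17012.
Under exogeneity, PAF = [P(Y=1) − p₀] / P(Y=1).
PAF = (0.17012 − 0.0892) / 0.17012 ≈ 0.4757

PAF ≈ 0.476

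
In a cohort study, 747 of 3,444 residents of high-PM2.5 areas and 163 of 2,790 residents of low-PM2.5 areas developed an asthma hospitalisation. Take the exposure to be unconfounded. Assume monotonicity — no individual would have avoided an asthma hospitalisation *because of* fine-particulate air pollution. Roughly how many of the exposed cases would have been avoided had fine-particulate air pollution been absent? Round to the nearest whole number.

p₁ = P(outcome | exposed) = 747/3444 = 0.2169
p₀ = P(outcome | unexposed) = 163/2790 = 0.058423
PN = (p₁ − p₀)/p₁ = (0.2169 − 0.058423) / 0.2169 ≈ 0.73064.
Attributable cases ≈ PN × (exposed cases) = 0.73064 × 747 ≈ 545.79.

about 546 cases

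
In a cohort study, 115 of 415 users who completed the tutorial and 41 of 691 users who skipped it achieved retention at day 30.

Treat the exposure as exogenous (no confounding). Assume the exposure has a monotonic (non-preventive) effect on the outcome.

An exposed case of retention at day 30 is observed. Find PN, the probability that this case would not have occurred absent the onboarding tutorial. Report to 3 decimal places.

PN ≈ 0.786

p₁ = P(outcome | exposed) = 115/415 = 0.27711
p₀ = P(outcome | unexposed) = 41/691 = 0.059334
Under exogeneity and monotonicity, PN = (p₁ − p₀) / p₁.
PN = (0.27711 − 0.059334) / 0.27711 = 0.21777 / 0.27711 ≈ 0.7859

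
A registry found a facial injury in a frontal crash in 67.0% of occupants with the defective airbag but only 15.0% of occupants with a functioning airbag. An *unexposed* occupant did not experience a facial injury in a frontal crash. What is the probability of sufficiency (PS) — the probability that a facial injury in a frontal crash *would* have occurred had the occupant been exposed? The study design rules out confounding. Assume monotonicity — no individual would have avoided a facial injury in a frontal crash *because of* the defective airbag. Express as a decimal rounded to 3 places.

PS ≈ 0.612

p₁ = 0.67, p₀ = 0.15.
Under exogeneity and monotonicity, PS = (p₁ − p₀) / (1 − p₀).
PS = (0.67 − 0.15) / (1 − 0.15) = 0.52 / 0.85 ≈ 0.6118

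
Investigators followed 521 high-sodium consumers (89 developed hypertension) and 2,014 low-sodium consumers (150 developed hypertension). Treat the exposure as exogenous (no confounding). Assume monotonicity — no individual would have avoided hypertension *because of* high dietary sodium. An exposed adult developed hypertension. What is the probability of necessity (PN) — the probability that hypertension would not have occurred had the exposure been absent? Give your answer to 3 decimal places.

p₁ = P(outcome | exposed) = 89/521 = 0.17083
p₀ = P(outcome | unexposed) = 150/2014 = 0.074479
Under exogeneity and monotonicity, PN = (p₁ − p₀) / p₁.
PN = (0.17083 − 0.074479) / 0.17083 = 0.096347 / 0.17083 ≈ 0.5640

PN ≈ 0.564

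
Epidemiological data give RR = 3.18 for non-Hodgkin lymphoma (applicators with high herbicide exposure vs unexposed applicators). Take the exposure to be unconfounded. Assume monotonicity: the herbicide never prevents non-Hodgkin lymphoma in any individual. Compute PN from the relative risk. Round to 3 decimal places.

Under exogeneity and monotonicity, PN = (RR − 1) / RR = 1 − 1/RR.
PN = (3.18 − 1) / 3.18 = 2.18 / 3.18 ≈ 0.6855

PN ≈ 0.686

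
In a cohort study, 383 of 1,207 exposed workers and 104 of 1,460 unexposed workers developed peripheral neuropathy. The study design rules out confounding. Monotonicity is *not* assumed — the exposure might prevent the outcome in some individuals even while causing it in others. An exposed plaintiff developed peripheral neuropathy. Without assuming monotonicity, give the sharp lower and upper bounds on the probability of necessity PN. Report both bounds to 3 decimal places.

0.776 ≤ PN ≤ 1.000

p₁ = P(outcome | exposed) = 383/1207 = 0.31732
p₀ = P(outcome | unexposed) = 104/1460 = 0.071233
Under exogeneity alone the bounds on PN are max{0,(p₁−p₀)/p₁} ≤ PN ≤ min{1,(1−p₀)/p₁}.
  lower = (p₁ − p₀)/p₁ = 0.24608 / 0.31732 ≈ 0.7755
  upper = min{1, (1 − p₀)/p₁} = 0.92877 / 0.31732 ≈ 2.9270 → capped at 1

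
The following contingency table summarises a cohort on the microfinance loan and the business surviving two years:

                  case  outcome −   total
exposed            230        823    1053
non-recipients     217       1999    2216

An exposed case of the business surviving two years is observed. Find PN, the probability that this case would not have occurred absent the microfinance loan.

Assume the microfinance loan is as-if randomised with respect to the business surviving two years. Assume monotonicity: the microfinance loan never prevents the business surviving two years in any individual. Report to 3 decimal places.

p₁ = P(outcome | exposed) = 230/1053 = 0.21842
p₀ = P(outcome | unexposed) = 217/2216 = 0.097924
Under exogeneity and monotonicity, PN = (p₁ − p₀)/p₁.
PN = (0.21842 − 0.097924) / 0.21842 ≈ 0.5517

PN ≈ 0.552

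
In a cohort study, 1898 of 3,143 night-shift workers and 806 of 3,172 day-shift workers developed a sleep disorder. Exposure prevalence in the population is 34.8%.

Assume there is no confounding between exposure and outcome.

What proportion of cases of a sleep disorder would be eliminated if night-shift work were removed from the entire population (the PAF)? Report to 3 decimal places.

p₁ = P(outcome | exposed) = 1898/3143 = 0.60388
p₀ = P(outcome | unexposed) = 806/3172 = 0.2541
Overall risk P(Y=1) = π·p₁ + (1−π)·p₀ = 0.348×0.60388 + 0.652×0.2541 = 0.37582.
Under exogeneity, PAF = [P(Y=1) − p₀] / P(Y=1).
PAF = (0.37582 − 0.2541) / 0.37582 ≈ 0.3239

PAF ≈ 0.324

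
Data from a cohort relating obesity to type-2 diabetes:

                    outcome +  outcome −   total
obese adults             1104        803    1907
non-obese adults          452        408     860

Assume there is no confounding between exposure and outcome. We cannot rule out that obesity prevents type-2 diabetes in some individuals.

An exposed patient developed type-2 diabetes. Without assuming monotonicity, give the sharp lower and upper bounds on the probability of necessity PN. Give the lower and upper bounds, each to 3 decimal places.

p₁ = P(outcome | exposed) = 1104/1907 = 0.57892
p₀ = P(outcome | unexposed) = 452/860 = 0.52558
Under exogeneity alone the bounds on PN are max{0,(p₁−p₀)/p₁} ≤ PN ≤ min{1,(1−p₀)/p₁}.
  lower = (p₁ − p₀)/p₁ = 0.053338 / 0.57892 ≈ 0.0921
  upper = min{1, (1 − p₀)/p₁} = 0.47442 / 0.57892 ≈ 0.8195

0.092 ≤ PN ≤ 0.819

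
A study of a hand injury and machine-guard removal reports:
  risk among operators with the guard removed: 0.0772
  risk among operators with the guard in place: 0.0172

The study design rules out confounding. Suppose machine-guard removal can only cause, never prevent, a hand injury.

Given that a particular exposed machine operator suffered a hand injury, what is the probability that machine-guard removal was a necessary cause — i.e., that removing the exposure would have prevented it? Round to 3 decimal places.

PN ≈ 0.777

Let p₁ = 0.0772, p₀ = 0.0172.
Under exogeneity and monotonicity, PN = (p₁ − p₀) / p₁.
PN = (0.0772 − 0.0172) / 0.0772 = 0.06 / 0.0772 ≈ 0.7772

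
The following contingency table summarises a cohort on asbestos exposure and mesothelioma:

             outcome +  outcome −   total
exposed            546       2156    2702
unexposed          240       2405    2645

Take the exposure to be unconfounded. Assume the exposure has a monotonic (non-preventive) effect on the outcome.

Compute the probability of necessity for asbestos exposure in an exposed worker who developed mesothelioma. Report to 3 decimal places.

PN ≈ 0.551

p₁ = P(outcome | exposed) = 546/2702 = 0.20207
p₀ = P(outcome | unexposed) = 240/2645 = 0.090737
Under exogeneity and monotonicity, PN = (p₁ − p₀)/p₁.
PN = (0.20207 − 0.090737) / 0.20207 ≈ 0.5510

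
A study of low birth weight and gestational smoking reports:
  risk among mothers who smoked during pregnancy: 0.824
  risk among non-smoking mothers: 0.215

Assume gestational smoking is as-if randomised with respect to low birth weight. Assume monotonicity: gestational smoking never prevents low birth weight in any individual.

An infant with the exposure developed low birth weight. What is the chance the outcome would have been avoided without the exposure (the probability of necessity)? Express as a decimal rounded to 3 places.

PN ≈ 0.739

Let p₁ = 0.824, p₀ = 0.215.
Under exogeneity and monotonicity, PN = (p₁ − p₀) / p₁.
PN = (0.824 − 0.215) / 0.824 = 0.609 / 0.824 ≈ 0.7391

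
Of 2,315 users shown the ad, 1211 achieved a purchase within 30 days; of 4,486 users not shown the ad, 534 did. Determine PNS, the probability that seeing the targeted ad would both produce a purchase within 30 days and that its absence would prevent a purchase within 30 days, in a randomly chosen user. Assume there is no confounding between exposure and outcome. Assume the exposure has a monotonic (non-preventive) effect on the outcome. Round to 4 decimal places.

p₁ = P(outcome | exposed) = 1211/2315 = 0.52311
p₀ = P(outcome | unexposed) = 534/4486 = 0.11904
Under exogeneity and monotonicity, PNS = p₁ − p₀.
PNS = 0.52311 − 0.11904 = 0.40407

PNS ≈ 0.4041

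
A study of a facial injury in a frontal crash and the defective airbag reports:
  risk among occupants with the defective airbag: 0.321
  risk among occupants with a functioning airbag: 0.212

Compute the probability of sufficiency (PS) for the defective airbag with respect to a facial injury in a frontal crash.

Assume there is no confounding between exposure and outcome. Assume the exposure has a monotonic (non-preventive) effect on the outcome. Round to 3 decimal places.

Let p₁ = 0.321, p₀ = 0.212.
Under exogeneity and monotonicity, PS = (p₁ − p₀) / (1 − p₀).
PS = (0.321 − 0.212) / (1 − 0.212) = 0.109 / 0.788 ≈ 0.1383

PS ≈ 0.138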